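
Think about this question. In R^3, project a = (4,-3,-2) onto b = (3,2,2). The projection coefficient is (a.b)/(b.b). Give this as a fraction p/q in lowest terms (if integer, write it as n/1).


Projection coefficient = (a . b) / (b . b)
a . b = 4*3 + (-3)*2 + (-2)*2
= 12 + (-6) + (-4) = 2
b . b = 3^2 + 2^2 + 2^2
= 9 + 4 + 4 = 17
Coefficient = 2/17
In lowest terms: 2/17


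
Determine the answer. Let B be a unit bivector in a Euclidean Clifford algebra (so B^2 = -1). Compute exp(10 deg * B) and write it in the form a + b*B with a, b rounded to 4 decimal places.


For a unit bivector B with B^2 = -1, the exponential series gives
e^(theta*B) = cos(theta) + sin(theta)*B (the GA analogue of Euler's formula).
theta = 10 degrees = 0.174533 rad
cos(10 deg) = 0.9848
sin(10 deg) = 0.1736
exp(theta*B) = 0.9848 + 0.1736*B


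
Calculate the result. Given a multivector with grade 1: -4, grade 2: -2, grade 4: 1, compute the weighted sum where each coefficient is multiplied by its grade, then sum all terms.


Grade-weighted sum = sum of grade_k * coefficient_k
1*(-4) = -4
2*(-2) = -4
4*1 = 4
Total = -4 + (-4) + 4 = -4


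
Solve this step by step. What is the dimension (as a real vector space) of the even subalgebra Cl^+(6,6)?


Even subalgebra dimension = 2^(n-1)
n = 6 + 6 = 12
2^(12 - 1) = 2^11 = 2048
Verification: sum of C(12,k) for even k = 1 + 66 + 495 + 924 + 495 + 66 + 1 = 2048
Result = 2048


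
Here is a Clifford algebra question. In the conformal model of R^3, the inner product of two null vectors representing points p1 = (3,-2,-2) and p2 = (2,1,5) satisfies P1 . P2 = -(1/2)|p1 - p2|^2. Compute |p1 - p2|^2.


p1 - p2 = (1, -3, -7)
|p1 - p2|^2 = 1^2 + (-3)^2 + (-7)^2
= 1 + 9 + 49
= 59


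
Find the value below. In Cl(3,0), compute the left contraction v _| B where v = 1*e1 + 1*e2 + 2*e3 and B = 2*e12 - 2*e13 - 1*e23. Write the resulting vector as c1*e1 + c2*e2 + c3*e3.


Left contraction v _| B = <vB>_1 (grade-1 part of the geometric product vB).
Using e1_|e12 = e2, e2_|e12 = -e1, e1_|e13 = e3, e3_|e13 = -e1, e2_|e23 = e3, e3_|e23 = -e2:
e1 coeff: -v2*b12 - v3*b13 = -(1)*(2) - (2)*(-2) = 2
e2 coeff: v1*b12 - v3*b23 = (1)*(2) - (2)*(-1) = 4
e3 coeff: v1*b13 + v2*b23 = (1)*(-2) + (1)*(-1) = -3
v _| B = 2*e1 + 4*e2 - 3*e3


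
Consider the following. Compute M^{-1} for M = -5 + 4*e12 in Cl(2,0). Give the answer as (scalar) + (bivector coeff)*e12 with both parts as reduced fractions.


M = -5 + 4*e12, where e12^2 = -1.
Since M commutes with its reverse ~M = a - b*e12, M * ~M = a^2 - b^2*e12^2 = a^2 + b^2.
So M^{-1} = ~M / (a^2 + b^2) = (a - b*e12)/(a^2 + b^2).
a^2 + b^2 = 25 + 16 = 41
Scalar part = -5/41 = -5/41
Bivector coeff = -4/41 = -4/41
M^{-1} = -5/41 - 4/41*e12


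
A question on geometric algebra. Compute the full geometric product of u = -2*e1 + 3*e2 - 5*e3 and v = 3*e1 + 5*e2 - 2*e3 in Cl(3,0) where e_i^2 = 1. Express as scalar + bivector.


In Cl(3,0): e_i^2 = 1, e_ie_j = -e_je_i for i != j.
Scalar part = u . v = (-2)*3 + 3*5 + (-5)*(-2)
= -6 + 15 + 10 = 19
e12 coeff = (-2)*5 - 3*3 = -10 - 9 = -19
e13 coeff = (-2)*(-2) - (-5)*3 = 4 - (-15) = 19
e23 coeff = 3*(-2) - (-5)*5 = -6 - (-25) = 19
uv = 19 - 19*e12 + 19*e13 + 19*e23


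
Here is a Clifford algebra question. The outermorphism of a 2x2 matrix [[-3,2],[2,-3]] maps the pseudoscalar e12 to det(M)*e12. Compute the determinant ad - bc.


The outermorphism of a linear map f sends e1^e2 to f(e1)^f(e2).
f(e1) = -3*e1 + 2*e2
f(e2) = 2*e1 - 3*e2
f(e1) ^ f(e2) = (-3*e1 + 2*e2) ^ (2*e1 - 3*e2)
= (-3)*(-3)*e12 + 2*2*e21
= (9 - 4)*e12
= 5*e12
Coefficient = 5


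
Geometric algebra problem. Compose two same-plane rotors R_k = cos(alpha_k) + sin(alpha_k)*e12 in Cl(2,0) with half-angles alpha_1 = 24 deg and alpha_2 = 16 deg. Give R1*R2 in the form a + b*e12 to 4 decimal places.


Same-plane rotors commute and their half-angles add:
R1*R2 = cos(a1 + a2) + sin(a1 + a2)*e12.
a1 + a2 = 24 + 16 = 40 deg
cos(40 deg) = 0.7660
sin(40 deg) = 0.6428
R1*R2 = 0.7660 + 0.6428*e12


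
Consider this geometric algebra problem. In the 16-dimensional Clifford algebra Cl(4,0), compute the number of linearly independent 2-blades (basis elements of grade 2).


Number of grade-k basis blades in Cl(p,q) with n = p + q is C(n, k).
n = 4 + 0 = 4
C(4, 2) = 4! / (2! * 2!)
= 24 / (2 * 2)
= 6


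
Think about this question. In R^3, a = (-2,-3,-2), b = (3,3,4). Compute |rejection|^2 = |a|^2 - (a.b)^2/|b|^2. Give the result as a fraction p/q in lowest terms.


|a|^2 = (-2)^2 + (-3)^2 + (-2)^2 = 17
|b|^2 = 3^2 + 3^2 + 4^2 = 34
a . b = (-2)*3 + (-3)*3 + (-2)*4 = -23
(a.b)^2 = (-23)^2 = 529
|rej|^2 = 17 - 529/34
= (578 - 529)/34
= 49/34
In lowest terms: 49/34


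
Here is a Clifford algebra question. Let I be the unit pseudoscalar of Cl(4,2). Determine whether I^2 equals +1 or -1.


The pseudoscalar I = e1...e_n (product of all n generators) of Cl(p,q) satisfies I^2 = (-1)^(q + n(n-1)/2).
p = 4, q = 2, n = p + q = 6
n(n-1)/2 = 6 * 5 / 2 = 15
Exponent = q + n(n-1)/2 = 2 + 15 = 17
I^2 = (-1)^17 = -1


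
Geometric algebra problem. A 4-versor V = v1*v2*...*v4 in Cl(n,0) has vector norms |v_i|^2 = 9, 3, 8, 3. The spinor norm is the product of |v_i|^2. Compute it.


Spinor norm N(V) = |v1|^2 * |v2|^2 * ... * |v4|^2
= 9 * 3 * 8 * 3
Running product: 9, 27, 216, 648
N(V) = 648


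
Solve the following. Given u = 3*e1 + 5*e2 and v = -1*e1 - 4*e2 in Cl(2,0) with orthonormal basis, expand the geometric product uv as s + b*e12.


Expand: (3*e1 + 5*e2)(-1*e1 - 4*e2)
= 3*(-1)*e1e1 + 3*(-4)*e1e2 + 5*(-1)*e2e1 + 5*(-4)*e2e2
Using e1^2 = e2^2 = 1, e2e1 = -e1e2:
Scalar part s = 3*(-1) + 5*(-4) = -3 + (-20) = -23
Bivector part b = 3*(-4) - 5*(-1) = -12 - (-5) = -7
uv = -23 - 7*e12


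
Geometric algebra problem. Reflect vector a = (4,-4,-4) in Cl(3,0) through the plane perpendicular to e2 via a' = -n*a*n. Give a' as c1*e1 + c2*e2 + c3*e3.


Reflection formula: a' = -n*a*n, with n = e2 (unit vector, n^2 = 1).
For reflection through hyperplane perp to e2:
The component along e2 flips sign, others stay.
a = (4, -4, -4)
a' = (4, 4, -4)
a' = 4*e1 + 4*e2 - 4*e3


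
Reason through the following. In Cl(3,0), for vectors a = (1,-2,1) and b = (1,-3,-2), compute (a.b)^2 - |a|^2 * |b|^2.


a . b = 1*1 + (-2)*(-3) + 1*(-2)
= 1 + 6 + (-2) = 5
|a|^2 = 1^2 + (-2)^2 + 1^2 = 6
|b|^2 = 1^2 + (-3)^2 + (-2)^2 = 14
(a.b)^2 = 5^2 = 25
|a|^2 * |b|^2 = 6 * 14 = 84
Result = 25 - 84 = -59


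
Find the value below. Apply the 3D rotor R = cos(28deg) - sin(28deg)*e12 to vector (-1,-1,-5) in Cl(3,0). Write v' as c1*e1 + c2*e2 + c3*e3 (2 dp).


Rotor R = cos(28deg) - sin(28deg)*e12
Rotation angle theta = 2 * 28 = 56 degrees in the e12 plane (e1 -> e2).
The component perpendicular to the plane (e3) is invariant: v'_3 = v3 = -5.00
cos(56deg) = 0.5592, sin(56deg) = 0.8290
v'_1 = v1*cos(theta) - v2*sin(theta) = -1*0.5592 - (-1)*0.8290 = 0.27
v'_2 = v1*sin(theta) + v2*cos(theta) = -1*0.8290 + (-1)*0.5592 = -1.39
v' = 0.27*e1 - 1.39*e2 - 5.00*e3


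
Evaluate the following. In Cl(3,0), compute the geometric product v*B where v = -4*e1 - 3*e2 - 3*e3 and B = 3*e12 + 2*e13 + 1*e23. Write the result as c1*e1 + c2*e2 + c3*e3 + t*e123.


vB has grade-1 (vector) and grade-3 (trivector) parts: vB = (v _| B) + (v ^ B).
Vector part <vB>_1:
  e1: -v2*b12 - v3*b13 = -(-3)*(3) - (-3)*(2) = 15
  e2: v1*b12 - v3*b23 = (-4)*(3) - (-3)*(1) = -9
  e3: v1*b13 + v2*b23 = (-4)*(2) + (-3)*(1) = -11
Trivector part <vB>_3:
  e123: v1*b23 - v2*b13 + v3*b12 = (-4)*(1) - (-3)*(2) + (-3)*(3) = -7
vB = 15*e1 - 9*e2 - 11*e3 - 7*e123


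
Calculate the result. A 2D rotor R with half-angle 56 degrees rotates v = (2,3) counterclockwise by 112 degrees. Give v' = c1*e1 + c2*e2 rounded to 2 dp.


Rotor R = cos(56deg) - sin(56deg)*e12
Rotation angle theta = 2 * 56 = 112 degrees
v' = R*v*~R rotates v by theta.
cos(112deg) = -0.3746, sin(112deg) = 0.9272
v'_1 = 2*cos(112deg) - 3*sin(112deg)
= 2*(-0.3746) - 3*0.9272
= -3.53
v'_2 = 2*sin(112deg) + 3*cos(112deg)
= 2*0.9272 + 3*(-0.3746)
= 0.73
v' = -3.53*e1 + 0.73*e2


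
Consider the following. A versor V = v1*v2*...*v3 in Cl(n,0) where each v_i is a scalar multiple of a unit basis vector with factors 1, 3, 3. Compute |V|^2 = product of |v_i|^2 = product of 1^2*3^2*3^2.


Each vector v_i has |v_i|^2 = s_i^2
Squared scales: 1^2 = 1, 3^2 = 9, 3^2 = 9
|V|^2 = 1 * 9 * 9
= 81


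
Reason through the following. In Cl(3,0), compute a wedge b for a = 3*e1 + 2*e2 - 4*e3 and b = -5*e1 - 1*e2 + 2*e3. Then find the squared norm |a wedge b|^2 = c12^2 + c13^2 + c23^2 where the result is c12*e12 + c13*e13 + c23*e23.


a wedge b = (a1*b2 - a2*b1)*e12 + (a1*b3 - a3*b1)*e13 + (a2*b3 - a3*b2)*e23
e12 coeff: 3*(-1) - 2*(-5) = -3 - (-10) = 7
e13 coeff: 3*2 - (-4)*(-5) = 6 - 20 = -14
e23 coeff: 2*2 - (-4)*(-1) = 4 - 4 = 0
|a wedge b|^2 = 7^2 + (-14)^2 + 0^2
= 49 + 196 + 0
= 245


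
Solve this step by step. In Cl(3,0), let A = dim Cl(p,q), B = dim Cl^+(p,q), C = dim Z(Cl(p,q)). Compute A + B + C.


n = 3 + 0 = 3
Total dim = 2^3 = 8
Even subalgebra dim = 2^2 = 4
n is odd, so center dim = 2
Sum = 8 + 4 + 2 = 14


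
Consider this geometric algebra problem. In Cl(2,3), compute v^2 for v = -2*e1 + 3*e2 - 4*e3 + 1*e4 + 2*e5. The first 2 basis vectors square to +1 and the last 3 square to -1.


v^2 = sum of c_i^2 * e_i^2
Positive signature terms (e_i^2 = +1): (-2)^2 + 3^2 = 13
Negative signature terms (e_j^2 = -1): (-4)^2 + 1^2 + 2^2 = 21
v^2 = 13 - 21 = -8


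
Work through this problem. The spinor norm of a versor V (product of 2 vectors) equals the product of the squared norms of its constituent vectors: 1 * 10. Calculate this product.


Spinor norm N(V) = |v1|^2 * |v2|^2 * ... * |v2|^2
= 1 * 10
Running product: 1, 10
N(V) = 10


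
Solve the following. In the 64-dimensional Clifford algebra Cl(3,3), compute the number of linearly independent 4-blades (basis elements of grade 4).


Number of grade-k basis blades in Cl(p,q) with n = p + q is C(n, k).
n = 3 + 3 = 6
C(6, 4) = 6! / (4! * 2!)
= 720 / (24 * 2)
= 15


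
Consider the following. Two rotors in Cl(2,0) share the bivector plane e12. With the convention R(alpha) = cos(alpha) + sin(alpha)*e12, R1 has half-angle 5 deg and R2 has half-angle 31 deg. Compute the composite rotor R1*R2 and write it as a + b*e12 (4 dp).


Same-plane rotors commute and their half-angles add:
R1*R2 = cos(a1 + a2) + sin(a1 + a2)*e12.
a1 + a2 = 5 + 31 = 36 deg
cos(36 deg) = 0.8090
sin(36 deg) = 0.5878
R1*R2 = 0.8090 + 0.5878*e12


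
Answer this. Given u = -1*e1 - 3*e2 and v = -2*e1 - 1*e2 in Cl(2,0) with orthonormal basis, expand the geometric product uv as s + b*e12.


Expand: (-1*e1 - 3*e2)(-2*e1 - 1*e2)
= (-1)*(-2)*e1e1 + (-1)*(-1)*e1e2 + (-3)*(-2)*e2e1 + (-3)*(-1)*e2e2
Using e1^2 = e2^2 = 1, e2e1 = -e1e2:
Scalar part s = (-1)*(-2) + (-3)*(-1) = 2 + 3 = 5
Bivector part b = (-1)*(-1) - (-3)*(-2) = 1 - 6 = -5
uv = 5 - 5*e12


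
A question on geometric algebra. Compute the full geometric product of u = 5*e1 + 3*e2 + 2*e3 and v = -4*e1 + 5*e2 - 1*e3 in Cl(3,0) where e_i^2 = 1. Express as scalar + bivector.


In Cl(3,0): e_i^2 = 1, e_ie_j = -e_je_i for i != j.
Scalar part = u . v = 5*(-4) + 3*5 + 2*(-1)
= -20 + 15 + (-2) = -7
e12 coeff = 5*5 - 3*(-4) = 25 - (-12) = 37
e13 coeff = 5*(-1) - 2*(-4) = -5 - (-8) = 3
e23 coeff = 3*(-1) - 2*5 = -3 - 10 = -13
uv = -7 + 37*e12 + 3*e13 - 13*e23


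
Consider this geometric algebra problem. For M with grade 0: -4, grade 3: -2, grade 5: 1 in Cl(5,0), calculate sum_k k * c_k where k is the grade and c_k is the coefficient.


Grade-weighted sum = sum of grade_k * coefficient_k
0*(-4) = 0
3*(-2) = -6
5*1 = 5
Total = 0 + (-6) + 5 = -1


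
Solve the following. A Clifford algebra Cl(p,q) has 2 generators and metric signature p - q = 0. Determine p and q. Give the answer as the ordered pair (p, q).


We need p + q = 2 and p - q = 0.
Adding: 2p = 2 + 0 = 2, so p = 1.
Then q = 2 - 1 = 1.
(p, q) = (1, 1)


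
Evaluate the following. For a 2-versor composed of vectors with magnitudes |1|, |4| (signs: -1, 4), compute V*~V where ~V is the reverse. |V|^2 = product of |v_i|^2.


Each vector v_i has |v_i|^2 = s_i^2
Squared scales: (-1)^2 = 1, 4^2 = 16
|V|^2 = 1 * 16
= 16


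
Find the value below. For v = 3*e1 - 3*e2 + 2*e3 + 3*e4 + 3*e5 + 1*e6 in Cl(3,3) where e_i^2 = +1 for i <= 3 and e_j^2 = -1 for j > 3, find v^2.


v^2 = sum of c_i^2 * e_i^2
Positive signature terms (e_i^2 = +1): 3^2 + (-3)^2 + 2^2 = 22
Negative signature terms (e_j^2 = -1): 3^2 + 3^2 + 1^2 = 19
v^2 = 22 - 19 = 3


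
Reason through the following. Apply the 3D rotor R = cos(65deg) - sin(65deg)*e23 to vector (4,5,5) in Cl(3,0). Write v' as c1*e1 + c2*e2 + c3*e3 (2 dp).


Rotor R = cos(65deg) - sin(65deg)*e23
Rotation angle theta = 2 * 65 = 130 degrees in the e23 plane (e2 -> e3).
The component perpendicular to the plane (e1) is invariant: v'_1 = v1 = 4.00
cos(130deg) = -0.6428, sin(130deg) = 0.7660
v'_2 = v2*cos(theta) - v3*sin(theta) = 5*(-0.6428) - 5*0.7660 = -7.04
v'_3 = v2*sin(theta) + v3*cos(theta) = 5*0.7660 + 5*(-0.6428) = 0.62
v' = 4.00*e1 - 7.04*e2 + 0.62*e3


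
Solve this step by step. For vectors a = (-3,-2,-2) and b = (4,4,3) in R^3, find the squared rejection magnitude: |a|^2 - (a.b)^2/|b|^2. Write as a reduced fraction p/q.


|a|^2 = (-3)^2 + (-2)^2 + (-2)^2 = 17
|b|^2 = 4^2 + 4^2 + 3^2 = 41
a . b = (-3)*4 + (-2)*4 + (-2)*3 = -26
(a.b)^2 = (-26)^2 = 676
|rej|^2 = 17 - 676/41
= (697 - 676)/41
= 21/41
In lowest terms: 21/41


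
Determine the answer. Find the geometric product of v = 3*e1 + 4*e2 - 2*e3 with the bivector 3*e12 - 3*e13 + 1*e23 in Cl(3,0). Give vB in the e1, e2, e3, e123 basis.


vB has grade-1 (vector) and grade-3 (trivector) parts: vB = (v _| B) + (v ^ B).
Vector part <vB>_1:
  e1: -v2*b12 - v3*b13 = -(4)*(3) - (-2)*(-3) = -18
  e2: v1*b12 - v3*b23 = (3)*(3) - (-2)*(1) = 11
  e3: v1*b13 + v2*b23 = (3)*(-3) + (4)*(1) = -5
Trivector part <vB>_3:
  e123: v1*b23 - v2*b13 + v3*b12 = (3)*(1) - (4)*(-3) + (-2)*(3) = 9
vB = -18*e1 + 11*e2 - 5*e3 + 9*e123


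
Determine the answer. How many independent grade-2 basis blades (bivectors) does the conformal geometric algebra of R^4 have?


The conformal model of R^4 uses Cl(5,1) with m = 4 + 2 = 6 generators.
Number of grade-2 blades = C(m, 2) = C(6, 2)
= 6*5/2 = 15


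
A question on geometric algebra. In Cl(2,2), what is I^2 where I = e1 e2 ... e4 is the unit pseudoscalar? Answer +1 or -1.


The pseudoscalar I = e1...e_n (product of all n generators) of Cl(p,q) satisfies I^2 = (-1)^(q + n(n-1)/2).
p = 2, q = 2, n = p + q = 4
n(n-1)/2 = 4 * 3 / 2 = 6
Exponent = q + n(n-1)/2 = 2 + 6 = 8
I^2 = (-1)^8 = +1


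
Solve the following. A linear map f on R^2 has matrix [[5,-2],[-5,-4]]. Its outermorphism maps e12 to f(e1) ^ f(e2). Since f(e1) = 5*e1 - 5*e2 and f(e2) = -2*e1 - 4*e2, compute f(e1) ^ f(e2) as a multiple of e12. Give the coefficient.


The outermorphism of a linear map f sends e1^e2 to f(e1)^f(e2).
f(e1) = 5*e1 - 5*e2
f(e2) = -2*e1 - 4*e2
f(e1) ^ f(e2) = (5*e1 - 5*e2) ^ (-2*e1 - 4*e2)
= 5*(-4)*e12 + (-5)*(-2)*e21
= (-20 - 10)*e12
= -30*e12
Coefficient = -30


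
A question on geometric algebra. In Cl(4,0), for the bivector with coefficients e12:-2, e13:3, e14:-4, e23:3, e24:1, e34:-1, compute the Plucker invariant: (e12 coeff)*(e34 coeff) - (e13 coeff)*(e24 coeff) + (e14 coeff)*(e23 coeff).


Plucker relation: af - be + cd
a*f = (-2)*(-1) = 2
b*e = 3*1 = 3
c*d = (-4)*3 = -12
af - be + cd = 2 - 3 + (-12)
= -13


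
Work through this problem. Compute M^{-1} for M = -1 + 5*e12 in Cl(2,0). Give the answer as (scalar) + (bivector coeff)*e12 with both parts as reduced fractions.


M = -1 + 5*e12, where e12^2 = -1.
Since M commutes with its reverse ~M = a - b*e12, M * ~M = a^2 - b^2*e12^2 = a^2 + b^2.
So M^{-1} = ~M / (a^2 + b^2) = (a - b*e12)/(a^2 + b^2).
a^2 + b^2 = 1 + 25 = 26
Scalar part = -1/26 = -1/26
Bivector coeff = -5/26 = -5/26
M^{-1} = -1/26 - 5/26*e12


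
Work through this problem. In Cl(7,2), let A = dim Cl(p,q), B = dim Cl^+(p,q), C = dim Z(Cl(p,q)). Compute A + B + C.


n = 7 + 2 = 9
Total dim = 2^9 = 512
Even subalgebra dim = 2^8 = 256
n is odd, so center dim = 2
Sum = 512 + 256 + 2 = 770


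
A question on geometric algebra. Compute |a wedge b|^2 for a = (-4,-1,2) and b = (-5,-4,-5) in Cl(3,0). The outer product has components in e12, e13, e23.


a wedge b = (a1*b2 - a2*b1)*e12 + (a1*b3 - a3*b1)*e13 + (a2*b3 - a3*b2)*e23
e12 coeff: (-4)*(-4) - (-1)*(-5) = 16 - 5 = 11
e13 coeff: (-4)*(-5) - 2*(-5) = 20 - (-10) = 30
e23 coeff: (-1)*(-5) - 2*(-4) = 5 - (-8) = 13
|a wedge b|^2 = 11^2 + 30^2 + 13^2
= 121 + 900 + 169
= 1190


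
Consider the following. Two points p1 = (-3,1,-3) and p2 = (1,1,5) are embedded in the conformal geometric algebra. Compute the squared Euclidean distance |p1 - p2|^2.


p1 - p2 = (-4, 0, -8)
|p1 - p2|^2 = (-4)^2 + 0^2 + (-8)^2
= 16 + 0 + 64
= 80


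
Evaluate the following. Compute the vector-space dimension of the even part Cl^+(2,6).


Even subalgebra dimension = 2^(n-1)
n = 2 + 6 = 8
2^(8 - 1) = 2^7 = 128
Verification: sum of C(8,k) for even k = 1 + 28 + 70 + 28 + 1 = 128
Result = 128


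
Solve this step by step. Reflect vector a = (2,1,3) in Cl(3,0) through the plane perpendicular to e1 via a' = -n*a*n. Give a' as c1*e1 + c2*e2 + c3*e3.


Reflection formula: a' = -n*a*n, with n = e1 (unit vector, n^2 = 1).
For reflection through hyperplane perp to e1:
The component along e1 flips sign, others stay.
a = (2, 1, 3)
a' = (-2, 1, 3)
a' = -2*e1 + 1*e2 + 3*e3


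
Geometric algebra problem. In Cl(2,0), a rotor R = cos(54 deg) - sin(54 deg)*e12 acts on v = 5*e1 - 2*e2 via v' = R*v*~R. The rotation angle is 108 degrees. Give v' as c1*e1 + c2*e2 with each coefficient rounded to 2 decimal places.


Rotor R = cos(54deg) - sin(54deg)*e12
Rotation angle theta = 2 * 54 = 108 degrees
v' = R*v*~R rotates v by theta.
cos(108deg) = -0.3090, sin(108deg) = 0.9511
v'_1 = 5*cos(108deg) - (-2)*sin(108deg)
= 5*(-0.3090) - (-2)*0.9511
= 0.36
v'_2 = 5*sin(108deg) + (-2)*cos(108deg)
= 5*0.9511 + (-2)*(-0.3090)
= 5.37
v' = 0.36*e1 + 5.37*e2


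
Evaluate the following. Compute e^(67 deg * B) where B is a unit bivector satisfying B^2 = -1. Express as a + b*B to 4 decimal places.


For a unit bivector B with B^2 = -1, the exponential series gives
e^(theta*B) = cos(theta) + sin(theta)*B (the GA analogue of Euler's formula).
theta = 67 degrees = 1.169371 rad
cos(67 deg) = 0.3907
sin(67 deg) = 0.9205
exp(theta*B) = 0.3907 + 0.9205*B


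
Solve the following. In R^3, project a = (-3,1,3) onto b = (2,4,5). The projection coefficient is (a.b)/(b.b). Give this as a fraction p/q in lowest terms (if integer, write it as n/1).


Projection coefficient = (a . b) / (b . b)
a . b = (-3)*2 + 1*4 + 3*5
= -6 + 4 + 15 = 13
b . b = 2^2 + 4^2 + 5^2
= 4 + 16 + 25 = 45
Coefficient = 13/45
In lowest terms: 13/45


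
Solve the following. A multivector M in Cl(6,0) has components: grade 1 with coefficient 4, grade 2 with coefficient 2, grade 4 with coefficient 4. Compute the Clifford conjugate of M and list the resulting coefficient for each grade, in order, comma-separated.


Clifford conjugate sign for grade k: (-1)^(k(k+1)/2)
Grade 1: (-1)^(1*2/2) = (-1)^1 = -1, coeff 4 -> -4
Grade 2: (-1)^(2*3/2) = (-1)^3 = -1, coeff 2 -> -2
Grade 4: (-1)^(4*5/2) = (-1)^10 = 1, coeff 4 -> 4
Conjugated coefficients: -4, -2, 4


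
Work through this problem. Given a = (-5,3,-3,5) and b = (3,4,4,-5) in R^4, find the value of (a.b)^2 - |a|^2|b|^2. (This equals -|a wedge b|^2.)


a . b = (-5)*3 + 3*4 + (-3)*4 + 5*(-5)
= -15 + 12 + (-12) + (-25) = -40
|a|^2 = (-5)^2 + 3^2 + (-3)^2 + 5^2 = 68
|b|^2 = 3^2 + 4^2 + 4^2 + (-5)^2 = 66
(a.b)^2 = (-40)^2 = 1600
|a|^2 * |b|^2 = 68 * 66 = 4488
Result = 1600 - 4488 = -2888


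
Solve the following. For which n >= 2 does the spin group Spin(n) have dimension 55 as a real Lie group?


dim Spin(n) = dim so(n) = n(n-1)/2.
Solve n(n-1)/2 = 55, i.e. n^2 - n - 110 = 0.
Discriminant = 1 + 8*55 = 441
n = (1 + sqrt(441))/2 = (1 + 21)/2 = 11


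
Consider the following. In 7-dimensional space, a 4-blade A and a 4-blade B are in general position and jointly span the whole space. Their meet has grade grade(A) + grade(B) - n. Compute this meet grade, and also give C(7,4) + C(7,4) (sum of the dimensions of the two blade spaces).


Meet grade = grade(A) + grade(B) - n
= 4 + 4 - 7 = 1
C(7,4) = 35
C(7,4) = 35
dim_A + dim_B = 35 + 35 = 70


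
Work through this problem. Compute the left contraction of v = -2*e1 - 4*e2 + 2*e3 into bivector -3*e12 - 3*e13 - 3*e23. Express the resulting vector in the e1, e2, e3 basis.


Left contraction v _| B = <vB>_1 (grade-1 part of the geometric product vB).
Using e1_|e12 = e2, e2_|e12 = -e1, e1_|e13 = e3, e3_|e13 = -e1, e2_|e23 = e3, e3_|e23 = -e2:
e1 coeff: -v2*b12 - v3*b13 = -(-4)*(-3) - (2)*(-3) = -6
e2 coeff: v1*b12 - v3*b23 = (-2)*(-3) - (2)*(-3) = 12
e3 coeff: v1*b13 + v2*b23 = (-2)*(-3) + (-4)*(-3) = 18
v _| B = -6*e1 + 12*e2 + 18*e3


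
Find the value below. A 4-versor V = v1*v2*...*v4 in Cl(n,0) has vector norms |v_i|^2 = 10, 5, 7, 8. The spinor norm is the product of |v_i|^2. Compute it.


Spinor norm N(V) = |v1|^2 * |v2|^2 * ... * |v4|^2
= 10 * 5 * 7 * 8
Running product: 10, 50, 350, 2800
N(V) = 2800


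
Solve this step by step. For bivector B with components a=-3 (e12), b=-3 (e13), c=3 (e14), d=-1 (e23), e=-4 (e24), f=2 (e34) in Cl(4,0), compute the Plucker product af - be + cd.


Plucker relation: af - be + cd
a*f = (-3)*2 = -6
b*e = (-3)*(-4) = 12
c*d = 3*(-1) = -3
af - be + cd = -6 - 12 + (-3)
= -21


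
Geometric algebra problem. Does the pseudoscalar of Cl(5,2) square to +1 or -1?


The pseudoscalar I = e1...e_n (product of all n generators) of Cl(p,q) satisfies I^2 = (-1)^(q + n(n-1)/2).
p = 5, q = 2, n = p + q = 7
n(n-1)/2 = 7 * 6 / 2 = 21
Exponent = q + n(n-1)/2 = 2 + 21 = 23
I^2 = (-1)^23 = -1


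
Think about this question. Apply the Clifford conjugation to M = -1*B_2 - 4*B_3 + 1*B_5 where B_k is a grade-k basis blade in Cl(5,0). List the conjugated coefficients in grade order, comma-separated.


Clifford conjugate sign for grade k: (-1)^(k(k+1)/2)
Grade 2: (-1)^(2*3/2) = (-1)^3 = -1, coeff -1 -> 1
Grade 3: (-1)^(3*4/2) = (-1)^6 = 1, coeff -4 -> -4
Grade 5: (-1)^(5*6/2) = (-1)^15 = -1, coeff 1 -> -1
Conjugated coefficients: 1, -4, -1


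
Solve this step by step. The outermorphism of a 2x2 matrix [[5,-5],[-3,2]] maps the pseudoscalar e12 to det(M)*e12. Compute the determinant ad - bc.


The outermorphism of a linear map f sends e1^e2 to f(e1)^f(e2).
f(e1) = 5*e1 - 3*e2
f(e2) = -5*e1 + 2*e2
f(e1) ^ f(e2) = (5*e1 - 3*e2) ^ (-5*e1 + 2*e2)
= 5*2*e12 + (-3)*(-5)*e21
= (10 - 15)*e12
= -5*e12
Coefficient = -5


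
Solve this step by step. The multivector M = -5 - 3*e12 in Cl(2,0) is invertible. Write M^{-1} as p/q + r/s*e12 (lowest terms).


M = -5 - 3*e12, where e12^2 = -1.
Since M commutes with its reverse ~M = a - b*e12, M * ~M = a^2 - b^2*e12^2 = a^2 + b^2.
So M^{-1} = ~M / (a^2 + b^2) = (a - b*e12)/(a^2 + b^2).
a^2 + b^2 = 25 + 9 = 34
Scalar part = -5/34 = -5/34
Bivector coeff = 3/34 = 3/34
M^{-1} = -5/34 + 3/34*e12


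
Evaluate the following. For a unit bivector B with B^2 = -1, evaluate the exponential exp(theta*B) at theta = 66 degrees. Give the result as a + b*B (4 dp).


For a unit bivector B with B^2 = -1, the exponential series gives
e^(theta*B) = cos(theta) + sin(theta)*B (the GA analogue of Euler's formula).
theta = 66 degrees = 1.151917 rad
cos(66 deg) = 0.4067
sin(66 deg) = 0.9135
exp(theta*B) = 0.4067 + 0.9135*B


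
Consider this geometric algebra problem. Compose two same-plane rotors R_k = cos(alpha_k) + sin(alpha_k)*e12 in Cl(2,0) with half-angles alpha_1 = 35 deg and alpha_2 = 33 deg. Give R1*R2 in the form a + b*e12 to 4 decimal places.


Same-plane rotors commute and their half-angles add:
R1*R2 = cos(a1 + a2) + sin(a1 + a2)*e12.
a1 + a2 = 35 + 33 = 68 deg
cos(68 deg) = 0.3746
sin(68 deg) = 0.9272
R1*R2 = 0.3746 + 0.9272*e12


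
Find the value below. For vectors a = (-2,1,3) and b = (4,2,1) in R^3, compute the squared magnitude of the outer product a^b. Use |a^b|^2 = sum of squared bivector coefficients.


a wedge b = (a1*b2 - a2*b1)*e12 + (a1*b3 - a3*b1)*e13 + (a2*b3 - a3*b2)*e23
e12 coeff: (-2)*2 - 1*4 = -4 - 4 = -8
e13 coeff: (-2)*1 - 3*4 = -2 - 12 = -14
e23 coeff: 1*1 - 3*2 = 1 - 6 = -5
|a wedge b|^2 = (-8)^2 + (-14)^2 + (-5)^2
= 64 + 196 + 25
= 285


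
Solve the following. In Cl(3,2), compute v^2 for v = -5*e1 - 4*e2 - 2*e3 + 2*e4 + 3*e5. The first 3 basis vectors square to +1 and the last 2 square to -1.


v^2 = sum of c_i^2 * e_i^2
Positive signature terms (e_i^2 = +1): (-5)^2 + (-4)^2 + (-2)^2 = 45
Negative signature terms (e_j^2 = -1): 2^2 + 3^2 = 13
v^2 = 45 - 13 = 32


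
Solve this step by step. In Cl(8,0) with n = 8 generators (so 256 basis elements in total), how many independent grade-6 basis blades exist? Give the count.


Number of grade-k basis blades in Cl(p,q) with n = p + q is C(n, k).
n = 8 + 0 = 8
C(8, 6) = 8! / (6! * 2!)
= 40320 / (720 * 2)
= 28


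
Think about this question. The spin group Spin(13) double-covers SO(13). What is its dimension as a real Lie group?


Spin(n) double-covers SO(n); both have Lie algebra so(n) of dimension n(n-1)/2.
n = 13
n(n-1) = 13 * 12 = 156
dim Spin(13) = 156/2 = 78


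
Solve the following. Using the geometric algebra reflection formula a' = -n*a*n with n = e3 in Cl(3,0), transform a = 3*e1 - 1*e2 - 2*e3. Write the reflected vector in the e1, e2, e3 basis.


Reflection formula: a' = -n*a*n, with n = e3 (unit vector, n^2 = 1).
For reflection through hyperplane perp to e3:
The component along e3 flips sign, others stay.
a = (3, -1, -2)
a' = (3, -1, 2)
a' = 3*e1 - 1*e2 + 2*e3


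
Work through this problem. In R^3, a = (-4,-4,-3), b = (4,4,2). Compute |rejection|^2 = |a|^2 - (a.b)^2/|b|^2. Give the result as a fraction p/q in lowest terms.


|a|^2 = (-4)^2 + (-4)^2 + (-3)^2 = 41
|b|^2 = 4^2 + 4^2 + 2^2 = 36
a . b = (-4)*4 + (-4)*4 + (-3)*2 = -38
(a.b)^2 = (-38)^2 = 1444
|rej|^2 = 41 - 1444/36
= (1476 - 1444)/36
= 32/36
In lowest terms: 8/9


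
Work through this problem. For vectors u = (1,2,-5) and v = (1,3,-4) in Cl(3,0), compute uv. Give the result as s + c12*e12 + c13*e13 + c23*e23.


In Cl(3,0): e_i^2 = 1, e_ie_j = -e_je_i for i != j.
Scalar part = u . v = 1*1 + 2*3 + (-5)*(-4)
= 1 + 6 + 20 = 27
e12 coeff = 1*3 - 2*1 = 3 - 2 = 1
e13 coeff = 1*(-4) - (-5)*1 = -4 - (-5) = 1
e23 coeff = 2*(-4) - (-5)*3 = -8 - (-15) = 7
uv = 27 + 1*e12 + 1*e13 + 7*e23


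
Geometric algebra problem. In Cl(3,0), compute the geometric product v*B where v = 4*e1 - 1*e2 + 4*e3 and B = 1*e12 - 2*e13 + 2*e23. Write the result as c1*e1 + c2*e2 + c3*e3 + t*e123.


vB has grade-1 (vector) and grade-3 (trivector) parts: vB = (v _| B) + (v ^ B).
Vector part <vB>_1:
  e1: -v2*b12 - v3*b13 = -(-1)*(1) - (4)*(-2) = 9
  e2: v1*b12 - v3*b23 = (4)*(1) - (4)*(2) = -4
  e3: v1*b13 + v2*b23 = (4)*(-2) + (-1)*(2) = -10
Trivector part <vB>_3:
  e123: v1*b23 - v2*b13 + v3*b12 = (4)*(2) - (-1)*(-2) + (4)*(1) = 10
vB = 9*e1 - 4*e2 - 10*e3 + 10*e123


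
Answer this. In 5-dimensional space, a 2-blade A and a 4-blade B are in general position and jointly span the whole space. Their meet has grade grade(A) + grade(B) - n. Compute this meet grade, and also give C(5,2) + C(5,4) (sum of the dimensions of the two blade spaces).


Meet grade = grade(A) + grade(B) - n
= 2 + 4 - 5 = 1
C(5,2) = 10
C(5,4) = 5
dim_A + dim_B = 10 + 5 = 15


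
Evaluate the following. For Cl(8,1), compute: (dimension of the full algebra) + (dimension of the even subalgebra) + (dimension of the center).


n = 8 + 1 = 9
Total dim = 2^9 = 512
Even subalgebra dim = 2^8 = 256
n is odd, so center dim = 2
Sum = 512 + 256 + 2 = 770


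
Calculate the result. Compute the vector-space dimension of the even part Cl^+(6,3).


Even subalgebra dimension = 2^(n-1)
n = 6 + 3 = 9
2^(9 - 1) = 2^8 = 256
Verification: sum of C(9,k) for even k = 1 + 36 + 126 + 84 + 9 = 256
Result = 256


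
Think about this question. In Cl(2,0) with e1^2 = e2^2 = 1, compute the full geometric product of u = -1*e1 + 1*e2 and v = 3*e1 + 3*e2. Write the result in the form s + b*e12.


Expand: (-1*e1 + 1*e2)(3*e1 + 3*e2)
= (-1)*3*e1e1 + (-1)*3*e1e2 + 1*3*e2e1 + 1*3*e2e2
Using e1^2 = e2^2 = 1, e2e1 = -e1e2:
Scalar part s = (-1)*3 + 1*3 = -3 + 3 = 0
Bivector part b = (-1)*3 - 1*3 = -3 - 3 = -6
uv = 0 - 6*e12


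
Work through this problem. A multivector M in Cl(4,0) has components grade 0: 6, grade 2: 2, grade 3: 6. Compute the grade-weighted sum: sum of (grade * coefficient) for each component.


Grade-weighted sum = sum of grade_k * coefficient_k
0*6 = 0
2*2 = 4
3*6 = 18
Total = 0 + 4 + 18 = 22


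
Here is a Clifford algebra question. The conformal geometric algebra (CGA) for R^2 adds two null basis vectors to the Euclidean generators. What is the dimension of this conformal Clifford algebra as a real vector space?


The conformal model of R^2 uses Cl(3,1): the 2 Euclidean generators plus two extra orthogonal generators e+ (e+^2 = +1) and e- (e-^2 = -1), from which the null vectors e0, einf are built.
Number of generators m = 2 + 2 = 4.
dim Cl(p,q) = 2^m = 2^4 = 16


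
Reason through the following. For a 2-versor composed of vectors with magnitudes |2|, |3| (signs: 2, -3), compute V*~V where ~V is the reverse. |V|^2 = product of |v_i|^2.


Each vector v_i has |v_i|^2 = s_i^2
Squared scales: 2^2 = 4, (-3)^2 = 9
|V|^2 = 4 * 9
= 36


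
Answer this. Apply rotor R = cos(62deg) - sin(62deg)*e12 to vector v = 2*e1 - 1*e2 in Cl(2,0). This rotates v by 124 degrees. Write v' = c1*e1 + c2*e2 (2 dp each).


Rotor R = cos(62deg) - sin(62deg)*e12
Rotation angle theta = 2 * 62 = 124 degrees
v' = R*v*~R rotates v by theta.
cos(124deg) = -0.5592, sin(124deg) = 0.8290
v'_1 = 2*cos(124deg) - (-1)*sin(124deg)
= 2*(-0.5592) - (-1)*0.8290
= -0.29
v'_2 = 2*sin(124deg) + (-1)*cos(124deg)
= 2*0.8290 + (-1)*(-0.5592)
= 2.22
v' = -0.29*e1 + 2.22*e2


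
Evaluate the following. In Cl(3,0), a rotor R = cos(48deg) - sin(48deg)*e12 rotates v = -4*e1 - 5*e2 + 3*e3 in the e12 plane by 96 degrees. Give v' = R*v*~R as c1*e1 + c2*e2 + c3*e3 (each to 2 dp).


Rotor R = cos(48deg) - sin(48deg)*e12
Rotation angle theta = 2 * 48 = 96 degrees in the e12 plane (e1 -> e2).
The component perpendicular to the plane (e3) is invariant: v'_3 = v3 = 3.00
cos(96deg) = -0.1045, sin(96deg) = 0.9945
v'_1 = v1*cos(theta) - v2*sin(theta) = -4*(-0.1045) - (-5)*0.9945 = 5.39
v'_2 = v1*sin(theta) + v2*cos(theta) = -4*0.9945 + (-5)*(-0.1045) = -3.46
v' = 5.39*e1 - 3.46*e2 + 3.00*e3


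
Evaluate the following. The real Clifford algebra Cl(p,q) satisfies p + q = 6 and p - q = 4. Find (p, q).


We need p + q = 6 and p - q = 4.
Adding: 2p = 6 + 4 = 10, so p = 5.
Then q = 6 - 5 = 1.
(p, q) = (5, 1)


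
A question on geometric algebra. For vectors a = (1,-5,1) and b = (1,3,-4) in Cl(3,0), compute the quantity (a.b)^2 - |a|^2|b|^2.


a . b = 1*1 + (-5)*3 + 1*(-4)
= 1 + (-15) + (-4) = -18
|a|^2 = 1^2 + (-5)^2 + 1^2 = 27
|b|^2 = 1^2 + 3^2 + (-4)^2 = 26
(a.b)^2 = (-18)^2 = 324
|a|^2 * |b|^2 = 27 * 26 = 702
Result = 324 - 702 = -378


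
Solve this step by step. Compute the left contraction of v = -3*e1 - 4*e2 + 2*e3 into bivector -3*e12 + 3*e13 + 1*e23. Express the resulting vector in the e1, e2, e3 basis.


Left contraction v _| B = <vB>_1 (grade-1 part of the geometric product vB).
Using e1_|e12 = e2, e2_|e12 = -e1, e1_|e13 = e3, e3_|e13 = -e1, e2_|e23 = e3, e3_|e23 = -e2:
e1 coeff: -v2*b12 - v3*b13 = -(-4)*(-3) - (2)*(3) = -18
e2 coeff: v1*b12 - v3*b23 = (-3)*(-3) - (2)*(1) = 7
e3 coeff: v1*b13 + v2*b23 = (-3)*(3) + (-4)*(1) = -13
v _| B = -18*e1 + 7*e2 - 13*e3


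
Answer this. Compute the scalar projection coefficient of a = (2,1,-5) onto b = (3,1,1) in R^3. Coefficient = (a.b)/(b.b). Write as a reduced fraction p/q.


Projection coefficient = (a . b) / (b . b)
a . b = 2*3 + 1*1 + (-5)*1
= 6 + 1 + (-5) = 2
b . b = 3^2 + 1^2 + 1^2
= 9 + 1 + 1 = 11
Coefficient = 2/11
In lowest terms: 2/11


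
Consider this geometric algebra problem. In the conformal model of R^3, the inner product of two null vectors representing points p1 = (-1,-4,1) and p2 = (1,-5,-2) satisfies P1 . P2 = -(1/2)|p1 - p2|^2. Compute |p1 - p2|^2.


p1 - p2 = (-2, 1, 3)
|p1 - p2|^2 = (-2)^2 + 1^2 + 3^2
= 4 + 1 + 9
= 14


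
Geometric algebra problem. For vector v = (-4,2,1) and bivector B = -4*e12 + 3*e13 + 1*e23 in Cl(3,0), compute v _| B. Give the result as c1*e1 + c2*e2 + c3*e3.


Left contraction v _| B = <vB>_1 (grade-1 part of the geometric product vB).
Using e1_|e12 = e2, e2_|e12 = -e1, e1_|e13 = e3, e3_|e13 = -e1, e2_|e23 = e3, e3_|e23 = -e2:
e1 coeff: -v2*b12 - v3*b13 = -(2)*(-4) - (1)*(3) = 5
e2 coeff: v1*b12 - v3*b23 = (-4)*(-4) - (1)*(1) = 15
e3 coeff: v1*b13 + v2*b23 = (-4)*(3) + (2)*(1) = -10
v _| B = 5*e1 + 15*e2 - 10*e3


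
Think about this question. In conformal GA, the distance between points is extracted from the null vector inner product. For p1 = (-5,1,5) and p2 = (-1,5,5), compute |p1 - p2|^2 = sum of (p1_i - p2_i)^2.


p1 - p2 = (-4, -4, 0)
|p1 - p2|^2 = (-4)^2 + (-4)^2 + 0^2
= 16 + 16 + 0
= 32


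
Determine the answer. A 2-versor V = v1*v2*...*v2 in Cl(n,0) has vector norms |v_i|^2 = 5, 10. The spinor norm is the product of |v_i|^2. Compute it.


Spinor norm N(V) = |v1|^2 * |v2|^2 * ... * |v2|^2
= 5 * 10
Running product: 5, 50
N(V) = 50


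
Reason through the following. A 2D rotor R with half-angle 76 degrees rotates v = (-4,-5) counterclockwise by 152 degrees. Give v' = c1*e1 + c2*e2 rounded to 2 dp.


Rotor R = cos(76deg) - sin(76deg)*e12
Rotation angle theta = 2 * 76 = 152 degrees
v' = R*v*~R rotates v by theta.
cos(152deg) = -0.8829, sin(152deg) = 0.4695
v'_1 = -4*cos(152deg) - (-5)*sin(152deg)
= -4*(-0.8829) - (-5)*0.4695
= 5.88
v'_2 = -4*sin(152deg) + (-5)*cos(152deg)
= -4*0.4695 + (-5)*(-0.8829)
= 2.54
v' = 5.88*e1 + 2.54*e2


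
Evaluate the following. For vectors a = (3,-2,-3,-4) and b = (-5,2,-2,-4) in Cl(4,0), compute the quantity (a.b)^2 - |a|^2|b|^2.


a . b = 3*(-5) + (-2)*2 + (-3)*(-2) + (-4)*(-4)
= -15 + (-4) + 6 + 16 = 3
|a|^2 = 3^2 + (-2)^2 + (-3)^2 + (-4)^2 = 38
|b|^2 = (-5)^2 + 2^2 + (-2)^2 + (-4)^2 = 49
(a.b)^2 = 3^2 = 9
|a|^2 * |b|^2 = 38 * 49 = 1862
Result = 9 - 1862 = -1853


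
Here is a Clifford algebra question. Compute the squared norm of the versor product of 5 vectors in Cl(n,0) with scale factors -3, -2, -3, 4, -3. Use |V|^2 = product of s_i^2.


Each vector v_i has |v_i|^2 = s_i^2
Squared scales: (-3)^2 = 9, (-2)^2 = 4, (-3)^2 = 9, 4^2 = 16, (-3)^2 = 9
|V|^2 = 9 * 4 * 9 * 16 * 9
= 46656


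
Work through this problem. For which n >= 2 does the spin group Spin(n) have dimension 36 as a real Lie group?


dim Spin(n) = dim so(n) = n(n-1)/2.
Solve n(n-1)/2 = 36, i.e. n^2 - n - 72 = 0.
Discriminant = 1 + 8*36 = 289
n = (1 + sqrt(289))/2 = (1 + 17)/2 = 9


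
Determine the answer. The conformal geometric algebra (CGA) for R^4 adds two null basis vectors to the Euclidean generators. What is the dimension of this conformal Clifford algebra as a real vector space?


The conformal model of R^4 uses Cl(5,1): the 4 Euclidean generators plus two extra orthogonal generators e+ (e+^2 = +1) and e- (e-^2 = -1), from which the null vectors e0, einf are built.
Number of generators m = 4 + 2 = 6.
dim Cl(p,q) = 2^m = 2^6 = 64


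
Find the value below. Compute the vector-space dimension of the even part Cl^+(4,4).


Even subalgebra dimension = 2^(n-1)
n = 4 + 4 = 8
2^(8 - 1) = 2^7 = 128
Verification: sum of C(8,k) for even k = 1 + 28 + 70 + 28 + 1 = 128
Result = 128


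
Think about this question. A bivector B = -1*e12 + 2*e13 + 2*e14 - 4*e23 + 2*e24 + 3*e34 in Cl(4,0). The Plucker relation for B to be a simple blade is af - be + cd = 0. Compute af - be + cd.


Plucker relation: af - be + cd
a*f = (-1)*3 = -3
b*e = 2*2 = 4
c*d = 2*(-4) = -8
af - be + cd = -3 - 4 + (-8)
= -15


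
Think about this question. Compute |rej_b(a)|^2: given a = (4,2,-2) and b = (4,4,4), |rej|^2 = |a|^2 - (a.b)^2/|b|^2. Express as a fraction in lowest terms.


|a|^2 = 4^2 + 2^2 + (-2)^2 = 24
|b|^2 = 4^2 + 4^2 + 4^2 = 48
a . b = 4*4 + 2*4 + (-2)*4 = 16
(a.b)^2 = 16^2 = 256
|rej|^2 = 24 - 256/48
= (1152 - 256)/48
= 896/48
In lowest terms: 56/3


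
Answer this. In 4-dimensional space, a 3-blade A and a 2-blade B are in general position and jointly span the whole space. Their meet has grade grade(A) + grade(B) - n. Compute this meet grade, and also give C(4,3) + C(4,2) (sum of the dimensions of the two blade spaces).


Meet grade = grade(A) + grade(B) - n
= 3 + 2 - 4 = 1
C(4,3) = 4
C(4,2) = 6
dim_A + dim_B = 4 + 6 = 10


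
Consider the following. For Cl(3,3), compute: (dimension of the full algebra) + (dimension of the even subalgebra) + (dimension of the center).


n = 3 + 3 = 6
Total dim = 2^6 = 64
Even subalgebra dim = 2^5 = 32
n is even, so center dim = 1
Sum = 64 + 32 + 1 = 97


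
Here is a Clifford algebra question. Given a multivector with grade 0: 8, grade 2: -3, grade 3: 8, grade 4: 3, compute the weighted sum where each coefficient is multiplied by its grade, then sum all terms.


Grade-weighted sum = sum of grade_k * coefficient_k
0*8 = 0
2*(-3) = -6
3*8 = 24
4*3 = 12
Total = 0 + (-6) + 24 + 12 = 30


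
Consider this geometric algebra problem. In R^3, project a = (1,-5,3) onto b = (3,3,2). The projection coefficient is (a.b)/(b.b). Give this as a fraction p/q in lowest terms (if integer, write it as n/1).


Projection coefficient = (a . b) / (b . b)
a . b = 1*3 + (-5)*3 + 3*2
= 3 + (-15) + 6 = -6
b . b = 3^2 + 3^2 + 2^2
= 9 + 9 + 4 = 22
Coefficient = -6/22
In lowest terms: -3/11


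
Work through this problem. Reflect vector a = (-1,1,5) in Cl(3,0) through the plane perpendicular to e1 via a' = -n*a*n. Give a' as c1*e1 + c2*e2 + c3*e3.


Reflection formula: a' = -n*a*n, with n = e1 (unit vector, n^2 = 1).
For reflection through hyperplane perp to e1:
The component along e1 flips sign, others stay.
a = (-1, 1, 5)
a' = (1, 1, 5)
a' = 1*e1 + 1*e2 + 5*e3


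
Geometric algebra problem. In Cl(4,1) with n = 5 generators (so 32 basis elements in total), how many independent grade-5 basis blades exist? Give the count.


Number of grade-k basis blades in Cl(p,q) with n = p + q is C(n, k).
n = 4 + 1 = 5
C(5, 5) = 5! / (5! * 0!)
= 120 / (120 * 1)
= 1


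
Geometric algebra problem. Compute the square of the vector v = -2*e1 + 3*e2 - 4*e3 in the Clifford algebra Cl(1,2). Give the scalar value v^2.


v^2 = sum of c_i^2 * e_i^2
Positive signature terms (e_i^2 = +1): (-2)^2 = 4
Negative signature terms (e_j^2 = -1): 3^2 + (-4)^2 = 25
v^2 = 4 - 25 = -21


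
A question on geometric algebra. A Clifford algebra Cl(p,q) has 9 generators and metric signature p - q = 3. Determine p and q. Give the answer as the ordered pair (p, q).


We need p + q = 9 and p - q = 3.
Adding: 2p = 9 + 3 = 12, so p = 6.
Then q = 9 - 6 = 3.
(p, q) = (6, 3)


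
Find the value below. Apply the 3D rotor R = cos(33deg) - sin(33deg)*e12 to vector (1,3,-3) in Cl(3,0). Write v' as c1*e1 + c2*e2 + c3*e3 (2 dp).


Rotor R = cos(33deg) - sin(33deg)*e12
Rotation angle theta = 2 * 33 = 66 degrees in the e12 plane (e1 -> e2).
The component perpendicular to the plane (e3) is invariant: v'_3 = v3 = -3.00
cos(66deg) = 0.4067, sin(66deg) = 0.9135
v'_1 = v1*cos(theta) - v2*sin(theta) = 1*0.4067 - 3*0.9135 = -2.33
v'_2 = v1*sin(theta) + v2*cos(theta) = 1*0.9135 + 3*0.4067 = 2.13
v' = -2.33*e1 + 2.13*e2 - 3.00*e3


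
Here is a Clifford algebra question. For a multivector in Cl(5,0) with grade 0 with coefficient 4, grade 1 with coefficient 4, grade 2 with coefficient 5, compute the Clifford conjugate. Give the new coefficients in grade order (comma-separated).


Clifford conjugate sign for grade k: (-1)^(k(k+1)/2)
Grade 0: (-1)^(0*1/2) = (-1)^0 = 1, coeff 4 -> 4
Grade 1: (-1)^(1*2/2) = (-1)^1 = -1, coeff 4 -> -4
Grade 2: (-1)^(2*3/2) = (-1)^3 = -1, coeff 5 -> -5
Conjugated coefficients: 4, -4, -5
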